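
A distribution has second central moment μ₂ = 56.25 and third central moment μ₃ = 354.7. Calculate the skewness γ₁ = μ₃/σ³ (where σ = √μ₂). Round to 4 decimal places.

0.8408

σ = √μ₂ = √56.25 = 7.50000
σ³ = μ₂^(3/2) = 421.87500
γ₁ = μ₃/σ³ = 354.7 / 421.87500 ≈ 0.8408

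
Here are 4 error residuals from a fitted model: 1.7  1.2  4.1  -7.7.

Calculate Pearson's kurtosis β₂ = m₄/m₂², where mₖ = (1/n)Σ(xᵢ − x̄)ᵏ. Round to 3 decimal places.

2.206

x̄ = -0.1750
Σ(xᵢ − x̄)² = 80.3075 ⇒ m₂ = 20.07688
Σ(xᵢ − x̄)⁴ = 3556.3940 ⇒ m₄ = 889.09849
m₂² = 403.08091
β₂ = m₄/m₂² = 889.09849 / 403.08091 ≈ 2.206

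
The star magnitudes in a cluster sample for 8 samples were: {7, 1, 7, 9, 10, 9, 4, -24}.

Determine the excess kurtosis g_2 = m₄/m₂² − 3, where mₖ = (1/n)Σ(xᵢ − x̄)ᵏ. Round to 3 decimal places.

x̄ = 2.8750
Σ(xᵢ − x̄)² = 886.8750 ⇒ m₂ = 110.85938
Σ(xᵢ − x̄)⁴ = 527652.6504 ⇒ m₄ = 65956.58130
m₂² = 12289.80103
g_2 = m₄/m₂² − 3 = 5.36677 − 3 ≈ 2.367

2.367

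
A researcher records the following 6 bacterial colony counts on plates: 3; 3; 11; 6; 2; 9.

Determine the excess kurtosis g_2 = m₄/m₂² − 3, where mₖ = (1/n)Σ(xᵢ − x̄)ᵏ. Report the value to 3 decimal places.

x̄ = 5.6667
Σ(xᵢ − x̄)² = 67.3333 ⇒ m₂ = 11.22222
Σ(xᵢ − x̄)⁴ = 1214.4444 ⇒ m₄ = 202.40741
m₂² = 125.93827
g_2 = m₄/m₂² − 3 = 1.60720 − 3 ≈ -1.393

-1.393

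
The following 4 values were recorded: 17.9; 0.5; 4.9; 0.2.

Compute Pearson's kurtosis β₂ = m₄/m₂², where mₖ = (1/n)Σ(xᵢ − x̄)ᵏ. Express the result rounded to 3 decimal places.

x̄ = 5.8750
Σ(xᵢ − x̄)² = 206.6475 ⇒ m₂ = 51.66187
Σ(xᵢ − x̄)⁴ = 22782.1149 ⇒ m₄ = 5695.52873
m₂² = 2668.94933
β₂ = m₄/m₂² = 5695.52873 / 2668.94933 ≈ 2.134

2.134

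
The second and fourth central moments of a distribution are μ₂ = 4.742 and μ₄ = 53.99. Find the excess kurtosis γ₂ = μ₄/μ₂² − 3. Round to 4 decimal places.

μ₂² = 4.742² = 22.48656
μ₄/μ₂² = 53.99 / 22.48656 = 2.40099
γ₂ = 2.40099 − 3 ≈ -0.5990

-0.5990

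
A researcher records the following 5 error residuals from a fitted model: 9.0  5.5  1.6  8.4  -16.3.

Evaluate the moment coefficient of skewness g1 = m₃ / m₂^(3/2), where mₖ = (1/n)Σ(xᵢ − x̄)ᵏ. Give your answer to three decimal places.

-1.228

x̄ = (9.0 + 5.5 + 1.6 + 8.4 - 16.3) / 5 = 1.6400
deviations (xᵢ − x̄): 7.3600, 3.8600, -0.0400, 6.7600, -17.9400
Σ(xᵢ − x̄)² = 436.6120 ⇒ m₂ = 436.6120/5 = 87.32240
Σ(xᵢ − x̄)³ = -5008.7578 ⇒ m₃ = -5008.7578/5 = -1001.75155
m₂^(3/2) = 87.32240^(1.5) = 815.99687
g1 = m₃ / m₂^(3/2) = -1001.75155 / 815.99687 ≈ -1.228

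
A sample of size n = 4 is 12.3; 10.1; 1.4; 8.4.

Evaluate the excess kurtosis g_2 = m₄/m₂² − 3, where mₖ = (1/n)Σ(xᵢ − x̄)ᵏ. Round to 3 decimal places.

x̄ = 8.0500
Σ(xᵢ − x̄)² = 66.6100 ⇒ m₂ = 16.65250
Σ(xᵢ − x̄)⁴ = 2299.5594 ⇒ m₄ = 574.88986
m₂² = 277.30576
g_2 = m₄/m₂² − 3 = 2.07313 − 3 ≈ -0.927

-0.927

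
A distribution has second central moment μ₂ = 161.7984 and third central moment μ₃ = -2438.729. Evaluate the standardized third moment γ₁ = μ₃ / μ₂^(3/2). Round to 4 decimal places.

-1.1850

σ = √μ₂ = √161.7984 = 12.72000
σ³ = μ₂^(3/2) = 2058.07565
γ₁ = μ₃/σ³ = -2438.729 / 2058.07565 ≈ -1.1850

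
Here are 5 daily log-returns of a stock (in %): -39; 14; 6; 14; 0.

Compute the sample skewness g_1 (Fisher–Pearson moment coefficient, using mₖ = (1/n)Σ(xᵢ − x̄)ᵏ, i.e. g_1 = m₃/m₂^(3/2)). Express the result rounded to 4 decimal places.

x̄ = (-39 + 14 + 6 + 14 + 0) / 5 = -1.0000
deviations (xᵢ − x̄): -38.0000, 15.0000, 7.0000, 15.0000, 1.0000
Σ(xᵢ − x̄)² = 1944.0000 ⇒ m₂ = 1944.0000/5 = 388.80000
Σ(xᵢ − x̄)³ = -47778.0000 ⇒ m₃ = -47778.0000/5 = -9555.60000
m₂^(3/2) = 388.80000^(1.5) = 7666.36309
g_1 = m₃ / m₂^(3/2) = -9555.60000 / 7666.36309 ≈ -1.2464

-1.2464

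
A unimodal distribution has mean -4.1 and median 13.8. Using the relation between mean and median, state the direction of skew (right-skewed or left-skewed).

left-skewed

mean − median = -4.1 − 13.8 = -17.9
mean < median ⇒ the longer tail is on the left ⇒ left-skewed (negatively skewed).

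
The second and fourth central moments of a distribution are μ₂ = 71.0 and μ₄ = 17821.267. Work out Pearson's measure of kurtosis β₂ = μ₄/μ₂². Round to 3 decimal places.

μ₂² = 71.0² = 5041.00000
μ₄/μ₂² = 17821.267 / 5041.00000 = 3.53526
β₂ ≈ 3.535

3.535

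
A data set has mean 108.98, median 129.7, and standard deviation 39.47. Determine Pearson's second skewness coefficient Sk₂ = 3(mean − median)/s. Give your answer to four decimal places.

-1.5749

Sk₂ = 3(108.98 − 129.7) / 39.47 = 3 × -20.7200 / 39.47
    = -62.1600 / 39.47 ≈ -1.5749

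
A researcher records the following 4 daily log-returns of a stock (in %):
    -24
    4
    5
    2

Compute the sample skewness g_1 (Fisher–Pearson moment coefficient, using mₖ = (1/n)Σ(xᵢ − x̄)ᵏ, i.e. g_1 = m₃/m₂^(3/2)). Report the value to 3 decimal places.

x̄ = (-24 + 4 + 5 + 2) / 4 = -3.2500
deviations (xᵢ − x̄): -20.7500, 7.2500, 8.2500, 5.2500
Σ(xᵢ − x̄)² = 578.7500 ⇒ m₂ = 578.7500/4 = 144.68750
Σ(xᵢ − x̄)³ = -7846.8750 ⇒ m₃ = -7846.8750/4 = -1961.71875
m₂^(3/2) = 144.68750^(1.5) = 1740.38976
g_1 = m₃ / m₂^(3/2) = -1961.71875 / 1740.38976 ≈ -1.127

-1.127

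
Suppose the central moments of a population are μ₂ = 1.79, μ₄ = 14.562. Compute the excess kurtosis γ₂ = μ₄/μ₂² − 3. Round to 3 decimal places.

μ₂² = 1.79² = 3.20410
μ₄/μ₂² = 14.562 / 3.20410 = 4.54480
γ₂ = 4.54480 − 3 ≈ 1.545

1.545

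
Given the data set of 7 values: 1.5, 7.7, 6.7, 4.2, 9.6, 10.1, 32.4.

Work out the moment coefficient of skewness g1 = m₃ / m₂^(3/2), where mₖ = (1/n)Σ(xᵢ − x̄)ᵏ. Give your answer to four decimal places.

x̄ = (1.5 + 7.7 + 6.7 + 4.2 + 9.6 + 10.1 + 32.4) / 7 = 10.3143
deviations (xᵢ − x̄): -8.8143, -2.6143, -3.6143, -6.1143, -0.7143, -0.2143, 22.0857
Σ(xᵢ − x̄)² = 623.3086 ⇒ m₂ = 623.3086/7 = 89.04408
Σ(xᵢ − x̄)³ = 9794.1118 ⇒ m₃ = 9794.1118/7 = 1399.15882
m₂^(3/2) = 89.04408^(1.5) = 840.24820
g1 = m₃ / m₂^(3/2) = 1399.15882 / 840.24820 ≈ 1.6652

1.6652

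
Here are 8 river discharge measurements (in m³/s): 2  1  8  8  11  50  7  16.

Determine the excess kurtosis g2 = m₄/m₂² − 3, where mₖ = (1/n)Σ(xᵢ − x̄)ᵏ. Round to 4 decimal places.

2.1575

x̄ = 12.8750
Σ(xᵢ − x̄)² = 1732.8750 ⇒ m₂ = 216.60938
Σ(xᵢ − x̄)⁴ = 1935916.9629 ⇒ m₄ = 241989.62036
m₂² = 46919.62134
g2 = m₄/m₂² − 3 = 5.15754 − 3 ≈ 2.1575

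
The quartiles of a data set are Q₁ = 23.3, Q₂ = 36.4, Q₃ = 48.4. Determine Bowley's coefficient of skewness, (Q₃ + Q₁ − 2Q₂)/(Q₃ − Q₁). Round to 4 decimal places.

-0.0438

numerator: Q₃ + Q₁ − 2Q₂ = 48.4 + 23.3 − 2×36.4 = -1.1000
denominator: Q₃ − Q₁ = 48.4 − 23.3 = 25.1000
Bowley skewness = -1.1000 / 25.1000 ≈ -0.0438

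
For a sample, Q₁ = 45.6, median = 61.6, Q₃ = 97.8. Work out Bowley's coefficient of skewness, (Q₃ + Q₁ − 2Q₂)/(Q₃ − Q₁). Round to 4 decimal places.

numerator: Q₃ + Q₁ − 2Q₂ = 97.8 + 45.6 − 2×61.6 = 20.2000
denominator: Q₃ − Q₁ = 97.8 − 45.6 = 52.2000
Bowley skewness = 20.2000 / 52.2000 ≈ 0.3870

0.3870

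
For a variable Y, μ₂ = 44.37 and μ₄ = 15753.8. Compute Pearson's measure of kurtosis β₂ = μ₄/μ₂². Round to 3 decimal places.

8.002

μ₂² = 44.37² = 1968.69690
μ₄/μ₂² = 15753.8 / 1968.69690 = 8.00215
β₂ ≈ 8.002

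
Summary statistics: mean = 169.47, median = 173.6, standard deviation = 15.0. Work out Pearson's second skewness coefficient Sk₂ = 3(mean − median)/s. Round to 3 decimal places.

Sk₂ = 3(169.47 − 173.6) / 15.0 = 3 × -4.1300 / 15.0
    = -12.3900 / 15.0 ≈ -0.826

-0.826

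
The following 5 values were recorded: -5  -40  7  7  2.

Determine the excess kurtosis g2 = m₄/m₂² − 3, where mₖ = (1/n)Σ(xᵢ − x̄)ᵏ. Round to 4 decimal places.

x̄ = -5.8000
Σ(xᵢ − x̄)² = 1558.8000 ⇒ m₂ = 311.76000
Σ(xᵢ − x̄)⁴ = 1425446.7360 ⇒ m₄ = 285089.34720
m₂² = 97194.29760
g2 = m₄/m₂² − 3 = 2.93319 − 3 ≈ -0.0668

-0.0668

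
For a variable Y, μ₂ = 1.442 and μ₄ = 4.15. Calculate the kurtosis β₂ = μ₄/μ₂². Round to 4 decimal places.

μ₂² = 1.442² = 2.07936
μ₄/μ₂² = 4.15 / 2.07936 = 1.99580
β₂ ≈ 1.9958

1.9958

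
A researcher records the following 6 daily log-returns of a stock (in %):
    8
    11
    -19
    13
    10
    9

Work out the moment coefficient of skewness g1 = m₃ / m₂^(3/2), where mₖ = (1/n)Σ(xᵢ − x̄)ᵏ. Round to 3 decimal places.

x̄ = (8 + 11 - 19 + 13 + 10 + 9) / 6 = 5.3333
deviations (xᵢ − x̄): 2.6667, 5.6667, -24.3333, 7.6667, 4.6667, 3.6667
Σ(xᵢ − x̄)² = 725.3333 ⇒ m₂ = 725.3333/6 = 120.88889
Σ(xᵢ − x̄)³ = -13605.5556 ⇒ m₃ = -13605.5556/6 = -2267.59259
m₂^(3/2) = 120.88889^(1.5) = 1329.16709
g1 = m₃ / m₂^(3/2) = -2267.59259 / 1329.16709 ≈ -1.706

-1.706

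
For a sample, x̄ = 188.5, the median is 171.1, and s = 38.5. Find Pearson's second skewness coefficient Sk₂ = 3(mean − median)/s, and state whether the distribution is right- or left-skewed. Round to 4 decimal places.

Sk₂ = 3(188.5 − 171.1) / 38.5 = 3 × 17.4000 / 38.5
    = 52.2000 / 38.5 ≈ 1.3558
Sk₂ > 0 ⇒ mean > median ⇒ right-skewed (positive skew).

1.3558, right-skewed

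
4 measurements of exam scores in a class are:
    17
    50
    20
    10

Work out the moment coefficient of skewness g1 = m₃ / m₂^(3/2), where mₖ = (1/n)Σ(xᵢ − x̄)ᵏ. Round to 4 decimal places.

0.9572

x̄ = (17 + 50 + 20 + 10) / 4 = 24.2500
deviations (xᵢ − x̄): -7.2500, 25.7500, -4.2500, -14.2500
Σ(xᵢ − x̄)² = 936.7500 ⇒ m₂ = 936.7500/4 = 234.18750
Σ(xᵢ − x̄)³ = 13722.3750 ⇒ m₃ = 13722.3750/4 = 3430.59375
m₂^(3/2) = 234.18750^(1.5) = 3583.81486
g1 = m₃ / m₂^(3/2) = 3430.59375 / 3583.81486 ≈ 0.9572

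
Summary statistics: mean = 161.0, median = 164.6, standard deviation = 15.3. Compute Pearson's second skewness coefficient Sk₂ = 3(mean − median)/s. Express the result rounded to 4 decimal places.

Sk₂ = 3(161.0 − 164.6) / 15.3 = 3 × -3.6000 / 15.3
    = -10.8000 / 15.3 ≈ -0.7059

-0.7059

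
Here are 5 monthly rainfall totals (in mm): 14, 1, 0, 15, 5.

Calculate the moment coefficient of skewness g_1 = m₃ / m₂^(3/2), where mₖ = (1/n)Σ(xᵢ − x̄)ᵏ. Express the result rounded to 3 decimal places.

x̄ = (14 + 1 + 0 + 15 + 5) / 5 = 7.0000
deviations (xᵢ − x̄): 7.0000, -6.0000, -7.0000, 8.0000, -2.0000
Σ(xᵢ − x̄)² = 202.0000 ⇒ m₂ = 202.0000/5 = 40.40000
Σ(xᵢ − x̄)³ = 288.0000 ⇒ m₃ = 288.0000/5 = 57.60000
m₂^(3/2) = 40.40000^(1.5) = 256.78642
g_1 = m₃ / m₂^(3/2) = 57.60000 / 256.78642 ≈ 0.224

0.224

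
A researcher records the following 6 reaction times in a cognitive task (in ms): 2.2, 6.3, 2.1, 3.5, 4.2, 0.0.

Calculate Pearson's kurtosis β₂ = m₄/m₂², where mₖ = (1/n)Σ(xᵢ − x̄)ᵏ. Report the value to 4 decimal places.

x̄ = 3.0500
Σ(xᵢ − x̄)² = 23.0150 ⇒ m₂ = 3.83583
Σ(xᵢ − x̄)⁴ = 201.2294 ⇒ m₄ = 33.53824
m₂² = 14.71362
β₂ = m₄/m₂² = 33.53824 / 14.71362 ≈ 2.2794

2.2794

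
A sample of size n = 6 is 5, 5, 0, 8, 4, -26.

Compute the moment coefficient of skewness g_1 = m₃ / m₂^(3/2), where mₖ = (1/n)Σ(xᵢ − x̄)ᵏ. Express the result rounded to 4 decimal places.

x̄ = (5 + 5 + 0 + 8 + 4 - 26) / 6 = -0.6667
deviations (xᵢ − x̄): 5.6667, 5.6667, 0.6667, 8.6667, 4.6667, -25.3333
Σ(xᵢ − x̄)² = 803.3333 ⇒ m₂ = 803.3333/6 = 133.88889
Σ(xᵢ − x̄)³ = -15141.5556 ⇒ m₃ = -15141.5556/6 = -2523.59259
m₂^(3/2) = 133.88889^(1.5) = 1549.23324
g_1 = m₃ / m₂^(3/2) = -2523.59259 / 1549.23324 ≈ -1.6289

-1.6289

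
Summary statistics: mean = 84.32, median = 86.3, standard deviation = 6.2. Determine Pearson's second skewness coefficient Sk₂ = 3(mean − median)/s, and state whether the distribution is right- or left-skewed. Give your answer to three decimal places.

Sk₂ = 3(84.32 − 86.3) / 6.2 = 3 × -1.9800 / 6.2
    = -5.9400 / 6.2 ≈ -0.958
Sk₂ < 0 ⇒ mean < median ⇒ left-skewed (negative skew).

-0.958, left-skewed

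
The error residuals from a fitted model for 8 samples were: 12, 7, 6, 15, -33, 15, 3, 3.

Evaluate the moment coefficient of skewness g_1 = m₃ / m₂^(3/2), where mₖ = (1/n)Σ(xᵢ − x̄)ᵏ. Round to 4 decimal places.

x̄ = (12 + 7 + 6 + 15 - 33 + 15 + 3 + 3) / 8 = 3.5000
deviations (xᵢ − x̄): 8.5000, 3.5000, 2.5000, 11.5000, -36.5000, 11.5000, -0.5000, -0.5000
Σ(xᵢ − x̄)² = 1688.0000 ⇒ m₂ = 1688.0000/8 = 211.00000
Σ(xᵢ − x̄)³ = -44913.0000 ⇒ m₃ = -44913.0000/8 = -5614.12500
m₂^(3/2) = 211.00000^(1.5) = 3064.95204
g_1 = m₃ / m₂^(3/2) = -5614.12500 / 3064.95204 ≈ -1.8317

-1.8317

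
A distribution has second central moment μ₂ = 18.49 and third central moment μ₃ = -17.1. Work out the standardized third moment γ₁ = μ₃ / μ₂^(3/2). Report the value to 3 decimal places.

-0.215

σ = √μ₂ = √18.49 = 4.30000
σ³ = μ₂^(3/2) = 79.50700
γ₁ = μ₃/σ³ = -17.1 / 79.50700 ≈ -0.215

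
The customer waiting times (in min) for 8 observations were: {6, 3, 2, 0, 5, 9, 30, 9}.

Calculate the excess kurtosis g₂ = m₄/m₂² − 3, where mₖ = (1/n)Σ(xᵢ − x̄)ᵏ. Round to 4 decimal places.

1.9386

x̄ = 8.0000
Σ(xᵢ − x̄)² = 624.0000 ⇒ m₂ = 78.00000
Σ(xᵢ − x̄)⁴ = 240372.0000 ⇒ m₄ = 30046.50000
m₂² = 6084.00000
g₂ = m₄/m₂² − 3 = 4.93861 − 3 ≈ 1.9386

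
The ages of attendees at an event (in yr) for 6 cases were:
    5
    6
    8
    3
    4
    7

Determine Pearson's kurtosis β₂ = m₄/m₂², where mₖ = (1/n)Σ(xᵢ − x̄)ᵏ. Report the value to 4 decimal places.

1.7314

x̄ = 5.5000
Σ(xᵢ − x̄)² = 17.5000 ⇒ m₂ = 2.91667
Σ(xᵢ − x̄)⁴ = 88.3750 ⇒ m₄ = 14.72917
m₂² = 8.50694
β₂ = m₄/m₂² = 14.72917 / 8.50694 ≈ 1.7314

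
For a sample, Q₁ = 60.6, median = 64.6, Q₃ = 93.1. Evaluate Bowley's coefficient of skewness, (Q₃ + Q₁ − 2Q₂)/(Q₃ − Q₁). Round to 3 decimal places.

numerator: Q₃ + Q₁ − 2Q₂ = 93.1 + 60.6 − 2×64.6 = 24.5000
denominator: Q₃ − Q₁ = 93.1 − 60.6 = 32.5000
Bowley skewness = 24.5000 / 32.5000 ≈ 0.754

0.754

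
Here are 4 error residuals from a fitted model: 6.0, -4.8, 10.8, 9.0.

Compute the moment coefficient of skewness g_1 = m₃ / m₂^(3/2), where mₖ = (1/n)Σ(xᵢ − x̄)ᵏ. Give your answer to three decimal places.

x̄ = (6.0 - 4.8 + 10.8 + 9.0) / 4 = 5.2500
deviations (xᵢ − x̄): 0.7500, -10.0500, 5.5500, 3.7500
Σ(xᵢ − x̄)² = 146.4300 ⇒ m₂ = 146.4300/4 = 36.60750
Σ(xᵢ − x̄)³ = -790.9650 ⇒ m₃ = -790.9650/4 = -197.74125
m₂^(3/2) = 36.60750^(1.5) = 221.49050
g_1 = m₃ / m₂^(3/2) = -197.74125 / 221.49050 ≈ -0.893

-0.893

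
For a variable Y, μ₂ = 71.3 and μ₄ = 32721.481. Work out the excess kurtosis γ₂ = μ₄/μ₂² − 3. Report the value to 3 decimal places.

μ₂² = 71.3² = 5083.69000
μ₄/μ₂² = 32721.481 / 5083.69000 = 6.43656
γ₂ = 6.43656 − 3 ≈ 3.437

3.437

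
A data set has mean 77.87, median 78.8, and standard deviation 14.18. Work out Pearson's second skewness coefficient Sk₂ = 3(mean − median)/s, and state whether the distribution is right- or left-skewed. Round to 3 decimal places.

-0.197, left-skewed

Sk₂ = 3(77.87 − 78.8) / 14.18 = 3 × -0.9300 / 14.18
    = -2.7900 / 14.18 ≈ -0.197
Sk₂ < 0 ⇒ mean < median ⇒ left-skewed (negative skew).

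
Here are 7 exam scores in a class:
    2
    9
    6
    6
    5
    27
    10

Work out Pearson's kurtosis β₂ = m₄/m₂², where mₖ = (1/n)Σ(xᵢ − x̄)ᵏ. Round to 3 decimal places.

x̄ = 9.2857
Σ(xᵢ − x̄)² = 407.4286 ⇒ m₂ = 58.20408
Σ(xᵢ − x̄)⁴ = 101856.2682 ⇒ m₄ = 14550.89546
m₂² = 3387.71512
β₂ = m₄/m₂² = 14550.89546 / 3387.71512 ≈ 4.295

4.295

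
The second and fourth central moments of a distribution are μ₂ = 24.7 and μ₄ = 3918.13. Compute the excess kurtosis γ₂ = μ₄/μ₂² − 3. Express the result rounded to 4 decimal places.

μ₂² = 24.7² = 610.09000
μ₄/μ₂² = 3918.13 / 610.09000 = 6.42222
γ₂ = 6.42222 − 3 ≈ 3.4222

3.4222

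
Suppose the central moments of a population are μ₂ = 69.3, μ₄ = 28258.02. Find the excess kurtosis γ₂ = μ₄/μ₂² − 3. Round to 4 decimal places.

2.8840

μ₂² = 69.3² = 4802.49000
μ₄/μ₂² = 28258.02 / 4802.49000 = 5.88404
γ₂ = 5.88404 − 3 ≈ 2.8840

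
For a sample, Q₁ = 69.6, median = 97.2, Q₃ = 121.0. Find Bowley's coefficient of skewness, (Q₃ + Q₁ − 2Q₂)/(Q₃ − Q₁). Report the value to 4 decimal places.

-0.0739

numerator: Q₃ + Q₁ − 2Q₂ = 121.0 + 69.6 − 2×97.2 = -3.8000
denominator: Q₃ − Q₁ = 121.0 − 69.6 = 51.4000
Bowley skewness = -3.8000 / 51.4000 ≈ -0.0739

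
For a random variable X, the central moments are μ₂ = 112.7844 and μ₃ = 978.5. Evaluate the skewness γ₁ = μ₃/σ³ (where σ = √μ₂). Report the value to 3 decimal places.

σ = √μ₂ = √112.7844 = 10.62000
σ³ = μ₂^(3/2) = 1197.77033
γ₁ = μ₃/σ³ = 978.5 / 1197.77033 ≈ 0.817

0.817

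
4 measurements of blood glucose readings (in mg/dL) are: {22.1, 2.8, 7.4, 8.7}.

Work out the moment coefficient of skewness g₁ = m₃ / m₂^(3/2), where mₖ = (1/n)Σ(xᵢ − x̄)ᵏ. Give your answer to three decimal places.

0.825

x̄ = (22.1 + 2.8 + 7.4 + 8.7) / 4 = 10.2500
deviations (xᵢ − x̄): 11.8500, -7.4500, -2.8500, -1.5500
Σ(xᵢ − x̄)² = 206.4500 ⇒ m₂ = 206.4500/4 = 51.61250
Σ(xᵢ − x̄)³ = 1223.6400 ⇒ m₃ = 1223.6400/4 = 305.91000
m₂^(3/2) = 51.61250^(1.5) = 370.79370
g₁ = m₃ / m₂^(3/2) = 305.91000 / 370.79370 ≈ 0.825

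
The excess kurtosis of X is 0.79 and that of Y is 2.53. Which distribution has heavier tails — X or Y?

Y

Higher excess kurtosis ⇒ heavier tails relative to the normal distribution.
0.79 vs 2.53: the larger is 2.53, so Y has heavier tails.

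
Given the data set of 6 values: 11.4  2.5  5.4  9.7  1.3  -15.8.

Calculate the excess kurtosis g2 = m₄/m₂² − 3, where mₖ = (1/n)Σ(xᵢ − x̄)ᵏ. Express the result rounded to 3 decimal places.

x̄ = 2.4167
Σ(xᵢ − x̄)² = 475.7483 ⇒ m₂ = 79.29139
Σ(xᵢ − x̄)⁴ = 119529.6775 ⇒ m₄ = 19921.61292
m₂² = 6287.12435
g2 = m₄/m₂² − 3 = 3.16864 − 3 ≈ 0.169

0.169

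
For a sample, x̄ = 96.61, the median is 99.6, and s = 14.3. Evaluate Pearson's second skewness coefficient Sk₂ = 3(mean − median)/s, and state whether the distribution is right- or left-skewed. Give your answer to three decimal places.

-0.627, left-skewed

Sk₂ = 3(96.61 − 99.6) / 14.3 = 3 × -2.9900 / 14.3
    = -8.9700 / 14.3 ≈ -0.627
Sk₂ < 0 ⇒ mean < median ⇒ left-skewed (negative skew).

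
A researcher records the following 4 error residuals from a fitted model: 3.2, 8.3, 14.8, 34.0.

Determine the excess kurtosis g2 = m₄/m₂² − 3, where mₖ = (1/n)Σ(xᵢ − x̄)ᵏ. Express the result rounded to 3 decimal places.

x̄ = 15.0750
Σ(xᵢ − x̄)² = 545.1475 ⇒ m₂ = 136.28687
Σ(xᵢ − x̄)⁴ = 150267.7313 ⇒ m₄ = 37566.93283
m₂² = 18574.11230
g2 = m₄/m₂² − 3 = 2.02254 − 3 ≈ -0.977

-0.977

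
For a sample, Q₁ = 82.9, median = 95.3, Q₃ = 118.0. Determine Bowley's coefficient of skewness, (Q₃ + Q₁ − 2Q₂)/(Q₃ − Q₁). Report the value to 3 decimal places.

numerator: Q₃ + Q₁ − 2Q₂ = 118.0 + 82.9 − 2×95.3 = 10.3000
denominator: Q₃ − Q₁ = 118.0 − 82.9 = 35.1000
Bowley skewness = 10.3000 / 35.1000 ≈ 0.293

0.293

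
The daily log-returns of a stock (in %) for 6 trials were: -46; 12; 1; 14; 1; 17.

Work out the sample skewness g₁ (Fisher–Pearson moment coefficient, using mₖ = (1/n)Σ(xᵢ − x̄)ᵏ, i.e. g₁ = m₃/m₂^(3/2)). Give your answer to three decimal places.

-1.473

x̄ = (-46 + 12 + 1 + 14 + 1 + 17) / 6 = -0.1667
deviations (xᵢ − x̄): -45.8333, 12.1667, 1.1667, 14.1667, 1.1667, 17.1667
Σ(xᵢ − x̄)² = 2746.8333 ⇒ m₂ = 2746.8333/6 = 457.80556
Σ(xᵢ − x̄)³ = -86575.5556 ⇒ m₃ = -86575.5556/6 = -14429.25926
m₂^(3/2) = 457.80556^(1.5) = 9795.38675
g₁ = m₃ / m₂^(3/2) = -14429.25926 / 9795.38675 ≈ -1.473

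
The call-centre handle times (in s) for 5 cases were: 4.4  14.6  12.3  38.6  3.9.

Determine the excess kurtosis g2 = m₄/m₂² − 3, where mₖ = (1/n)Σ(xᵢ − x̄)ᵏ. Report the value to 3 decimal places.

-0.275

x̄ = 14.7600
Σ(xᵢ − x̄)² = 799.6920 ⇒ m₂ = 159.93840
Σ(xᵢ − x̄)⁴ = 348482.7358 ⇒ m₄ = 69696.54717
m₂² = 25580.29179
g2 = m₄/m₂² − 3 = 2.72462 − 3 ≈ -0.275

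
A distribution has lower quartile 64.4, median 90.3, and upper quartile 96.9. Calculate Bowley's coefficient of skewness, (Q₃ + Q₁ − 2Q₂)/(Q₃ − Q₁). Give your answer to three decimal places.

-0.594

numerator: Q₃ + Q₁ − 2Q₂ = 96.9 + 64.4 − 2×90.3 = -19.3000
denominator: Q₃ − Q₁ = 96.9 − 64.4 = 32.5000
Bowley skewness = -19.3000 / 32.5000 ≈ -0.594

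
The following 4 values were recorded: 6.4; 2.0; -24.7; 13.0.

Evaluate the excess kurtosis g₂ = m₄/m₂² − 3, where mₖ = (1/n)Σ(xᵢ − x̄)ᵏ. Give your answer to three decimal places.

x̄ = -0.8250
Σ(xᵢ − x̄)² = 821.3275 ⇒ m₂ = 205.33188
Σ(xᵢ − x̄)⁴ = 364237.3242 ⇒ m₄ = 91059.33105
m₂² = 42161.17889
g₂ = m₄/m₂² − 3 = 2.15979 − 3 ≈ -0.840

-0.840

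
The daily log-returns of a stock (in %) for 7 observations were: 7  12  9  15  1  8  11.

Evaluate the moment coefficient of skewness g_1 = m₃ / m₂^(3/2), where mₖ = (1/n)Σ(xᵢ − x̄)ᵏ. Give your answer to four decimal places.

x̄ = (7 + 12 + 9 + 15 + 1 + 8 + 11) / 7 = 9.0000
deviations (xᵢ − x̄): -2.0000, 3.0000, 0.0000, 6.0000, -8.0000, -1.0000, 2.0000
Σ(xᵢ − x̄)² = 118.0000 ⇒ m₂ = 118.0000/7 = 16.85714
Σ(xᵢ − x̄)³ = -270.0000 ⇒ m₃ = -270.0000/7 = -38.57143
m₂^(3/2) = 16.85714^(1.5) = 69.21113
g_1 = m₃ / m₂^(3/2) = -38.57143 / 69.21113 ≈ -0.5573

-0.5573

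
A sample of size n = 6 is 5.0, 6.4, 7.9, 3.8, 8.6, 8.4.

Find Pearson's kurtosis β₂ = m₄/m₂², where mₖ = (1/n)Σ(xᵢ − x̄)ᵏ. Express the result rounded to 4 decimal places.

1.6305

x̄ = 6.6833
Σ(xᵢ − x̄)² = 19.3283 ⇒ m₂ = 3.22139
Σ(xᵢ − x̄)⁴ = 101.5230 ⇒ m₄ = 16.92051
m₂² = 10.37735
β₂ = m₄/m₂² = 16.92051 / 10.37735 ≈ 1.6305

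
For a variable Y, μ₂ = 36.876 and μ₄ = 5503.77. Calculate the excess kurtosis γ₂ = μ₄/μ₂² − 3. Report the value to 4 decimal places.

1.0474

μ₂² = 36.876² = 1359.83938
μ₄/μ₂² = 5503.77 / 1359.83938 = 4.04737
γ₂ = 4.04737 − 3 ≈ 1.0474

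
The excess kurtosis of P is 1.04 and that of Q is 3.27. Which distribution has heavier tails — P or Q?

Higher excess kurtosis ⇒ heavier tails relative to the normal distribution.
1.04 vs 3.27: the larger is 3.27, so Q has heavier tails.

Q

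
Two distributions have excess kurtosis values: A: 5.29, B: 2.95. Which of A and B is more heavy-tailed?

A

Higher excess kurtosis ⇒ heavier tails relative to the normal distribution.
5.29 vs 2.95: the larger is 5.29, so A has heavier tails.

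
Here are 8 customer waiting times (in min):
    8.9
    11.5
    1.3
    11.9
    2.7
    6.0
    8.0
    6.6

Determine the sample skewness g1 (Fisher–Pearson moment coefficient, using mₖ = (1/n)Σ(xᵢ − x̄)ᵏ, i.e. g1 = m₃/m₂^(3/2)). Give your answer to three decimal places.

x̄ = (8.9 + 11.5 + 1.3 + 11.9 + 2.7 + 6.0 + 8.0 + 6.6) / 8 = 7.1125
deviations (xᵢ − x̄): 1.7875, 4.3875, -5.8125, 4.7875, -4.4125, -1.1125, 0.8875, -0.5125
Σ(xᵢ − x̄)² = 100.9088 ⇒ m₂ = 100.9088/8 = 12.61359
Σ(xᵢ − x̄)³ = -83.1991 ⇒ m₃ = -83.1991/8 = -10.39989
m₂^(3/2) = 12.61359^(1.5) = 44.79796
g1 = m₃ / m₂^(3/2) = -10.39989 / 44.79796 ≈ -0.232

-0.232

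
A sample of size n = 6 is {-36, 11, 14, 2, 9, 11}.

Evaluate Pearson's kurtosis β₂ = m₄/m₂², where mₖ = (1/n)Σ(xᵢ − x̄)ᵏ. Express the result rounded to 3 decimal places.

x̄ = 1.8333
Σ(xᵢ − x̄)² = 1798.8333 ⇒ m₂ = 299.80556
Σ(xᵢ − x̄)⁴ = 2087466.1528 ⇒ m₄ = 347911.02546
m₂² = 89883.37114
β₂ = m₄/m₂² = 347911.02546 / 89883.37114 ≈ 3.871

3.871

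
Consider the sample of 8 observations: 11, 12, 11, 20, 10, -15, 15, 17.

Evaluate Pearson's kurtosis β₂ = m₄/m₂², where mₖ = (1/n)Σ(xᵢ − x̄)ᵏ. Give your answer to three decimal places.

x̄ = 10.1250
Σ(xᵢ − x̄)² = 804.8750 ⇒ m₂ = 100.60938
Σ(xᵢ − x̄)⁴ = 410817.9629 ⇒ m₄ = 51352.24536
m₂² = 10122.24634
β₂ = m₄/m₂² = 51352.24536 / 10122.24634 ≈ 5.073

5.073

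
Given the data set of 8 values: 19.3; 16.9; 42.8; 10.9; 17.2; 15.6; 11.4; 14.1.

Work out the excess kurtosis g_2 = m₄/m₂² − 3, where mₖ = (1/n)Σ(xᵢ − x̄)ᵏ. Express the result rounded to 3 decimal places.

2.290

x̄ = 18.5250
Σ(xᵢ − x̄)² = 731.3150 ⇒ m₂ = 91.41437
Σ(xᵢ − x̄)⁴ = 353670.2586 ⇒ m₄ = 44208.78233
m₂² = 8356.58796
g_2 = m₄/m₂² − 3 = 5.29029 − 3 ≈ 2.290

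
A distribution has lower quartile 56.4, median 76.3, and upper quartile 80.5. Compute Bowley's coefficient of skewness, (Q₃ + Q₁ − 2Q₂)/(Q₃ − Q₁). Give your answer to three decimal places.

-0.651

numerator: Q₃ + Q₁ − 2Q₂ = 80.5 + 56.4 − 2×76.3 = -15.7000
denominator: Q₃ − Q₁ = 80.5 − 56.4 = 24.1000
Bowley skewness = -15.7000 / 24.1000 ≈ -0.651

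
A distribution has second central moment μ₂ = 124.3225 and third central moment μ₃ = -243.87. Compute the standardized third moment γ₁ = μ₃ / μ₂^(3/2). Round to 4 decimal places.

-0.1759

σ = √μ₂ = √124.3225 = 11.15000
σ³ = μ₂^(3/2) = 1386.19588
γ₁ = μ₃/σ³ = -243.87 / 1386.19588 ≈ -0.1759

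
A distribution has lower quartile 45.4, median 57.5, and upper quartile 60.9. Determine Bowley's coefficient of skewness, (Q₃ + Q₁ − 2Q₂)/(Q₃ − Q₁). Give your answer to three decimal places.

numerator: Q₃ + Q₁ − 2Q₂ = 60.9 + 45.4 − 2×57.5 = -8.7000
denominator: Q₃ − Q₁ = 60.9 − 45.4 = 15.5000
Bowley skewness = -8.7000 / 15.5000 ≈ -0.561

-0.561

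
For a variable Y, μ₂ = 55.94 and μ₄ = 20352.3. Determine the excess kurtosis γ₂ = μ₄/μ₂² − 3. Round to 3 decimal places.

μ₂² = 55.94² = 3129.28360
μ₄/μ₂² = 20352.3 / 3129.28360 = 6.50382
γ₂ = 6.50382 − 3 ≈ 3.504

3.504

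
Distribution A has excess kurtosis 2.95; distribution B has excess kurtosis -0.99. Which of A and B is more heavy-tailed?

A

Higher excess kurtosis ⇒ heavier tails relative to the normal distribution.
2.95 vs -0.99: the larger is 2.95, so A has heavier tails. (A is leptokurtic — heavier-than-normal tails; the other is platykurtic.)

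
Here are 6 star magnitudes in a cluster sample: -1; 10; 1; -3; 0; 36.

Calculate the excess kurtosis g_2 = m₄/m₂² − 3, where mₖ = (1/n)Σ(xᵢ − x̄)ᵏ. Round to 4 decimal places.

0.5303

x̄ = 7.1667
Σ(xᵢ − x̄)² = 1098.8333 ⇒ m₂ = 183.13889
Σ(xᵢ − x̄)⁴ = 710441.4861 ⇒ m₄ = 118406.91435
m₂² = 33539.85262
g_2 = m₄/m₂² − 3 = 3.53033 − 3 ≈ 0.5303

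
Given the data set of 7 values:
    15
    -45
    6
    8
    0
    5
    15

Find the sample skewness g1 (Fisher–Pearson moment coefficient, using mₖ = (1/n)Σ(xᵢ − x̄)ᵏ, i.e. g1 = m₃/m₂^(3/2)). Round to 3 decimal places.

-1.758

x̄ = (15 - 45 + 6 + 8 + 0 + 5 + 15) / 7 = 0.5714
deviations (xᵢ − x̄): 14.4286, -45.5714, 5.4286, 7.4286, -0.5714, 4.4286, 14.4286
Σ(xᵢ − x̄)² = 2597.7143 ⇒ m₂ = 2597.7143/7 = 371.10204
Σ(xᵢ − x̄)³ = -87976.5306 ⇒ m₃ = -87976.5306/7 = -12568.07580
m₂^(3/2) = 371.10204^(1.5) = 7148.91304
g1 = m₃ / m₂^(3/2) = -12568.07580 / 7148.91304 ≈ -1.758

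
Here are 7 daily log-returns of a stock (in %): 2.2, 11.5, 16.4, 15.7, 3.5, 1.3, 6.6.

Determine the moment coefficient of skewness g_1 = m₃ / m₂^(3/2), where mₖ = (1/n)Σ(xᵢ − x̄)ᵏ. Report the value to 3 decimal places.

x̄ = (2.2 + 11.5 + 16.4 + 15.7 + 3.5 + 1.3 + 6.6) / 7 = 8.1714
deviations (xᵢ − x̄): -5.9714, 3.3286, 8.2286, 7.5286, -4.6714, -6.8714, -1.5714
Σ(xᵢ − x̄)² = 242.6343 ⇒ m₂ = 242.6343/7 = 34.66204
Σ(xᵢ − x̄)³ = 377.5494 ⇒ m₃ = 377.5494/7 = 53.93563
m₂^(3/2) = 34.66204^(1.5) = 204.07095
g_1 = m₃ / m₂^(3/2) = 53.93563 / 204.07095 ≈ 0.264

0.264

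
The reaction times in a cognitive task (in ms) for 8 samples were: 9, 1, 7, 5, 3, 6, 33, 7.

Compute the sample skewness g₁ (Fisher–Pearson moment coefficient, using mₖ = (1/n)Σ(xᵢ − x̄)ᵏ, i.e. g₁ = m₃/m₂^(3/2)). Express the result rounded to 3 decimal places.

1.986

x̄ = (9 + 1 + 7 + 5 + 3 + 6 + 33 + 7) / 8 = 8.8750
deviations (xᵢ − x̄): 0.1250, -7.8750, -1.8750, -3.8750, -5.8750, -2.8750, 24.1250, -1.8750
Σ(xᵢ − x̄)² = 708.8750 ⇒ m₂ = 708.8750/8 = 88.60938
Σ(xᵢ − x̄)³ = 13254.8438 ⇒ m₃ = 13254.8438/8 = 1656.85547
m₂^(3/2) = 88.60938^(1.5) = 834.10267
g₁ = m₃ / m₂^(3/2) = 1656.85547 / 834.10267 ≈ 1.986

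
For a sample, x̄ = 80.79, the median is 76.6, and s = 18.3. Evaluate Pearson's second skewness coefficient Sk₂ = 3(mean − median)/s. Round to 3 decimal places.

0.687

Sk₂ = 3(80.79 − 76.6) / 18.3 = 3 × 4.1900 / 18.3
    = 12.5700 / 18.3 ≈ 0.687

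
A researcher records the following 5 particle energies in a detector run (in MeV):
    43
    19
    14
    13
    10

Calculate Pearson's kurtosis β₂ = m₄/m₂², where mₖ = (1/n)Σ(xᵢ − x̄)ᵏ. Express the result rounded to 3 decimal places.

2.957

x̄ = 19.8000
Σ(xᵢ − x̄)² = 714.8000 ⇒ m₂ = 142.96000
Σ(xᵢ − x̄)⁴ = 302196.1760 ⇒ m₄ = 60439.23520
m₂² = 20437.56160
β₂ = m₄/m₂² = 60439.23520 / 20437.56160 ≈ 2.957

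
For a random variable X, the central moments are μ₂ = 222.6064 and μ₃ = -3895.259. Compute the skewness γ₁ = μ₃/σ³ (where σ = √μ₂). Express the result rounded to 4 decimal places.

σ = √μ₂ = √222.6064 = 14.92000
σ³ = μ₂^(3/2) = 3321.28749
γ₁ = μ₃/σ³ = -3895.259 / 3321.28749 ≈ -1.1728

-1.1728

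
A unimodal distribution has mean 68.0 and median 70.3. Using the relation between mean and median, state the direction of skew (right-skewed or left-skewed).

left-skewed

mean − median = 68.0 − 70.3 = -2.3
mean < median ⇒ the longer tail is on the left ⇒ left-skewed (negatively skewed).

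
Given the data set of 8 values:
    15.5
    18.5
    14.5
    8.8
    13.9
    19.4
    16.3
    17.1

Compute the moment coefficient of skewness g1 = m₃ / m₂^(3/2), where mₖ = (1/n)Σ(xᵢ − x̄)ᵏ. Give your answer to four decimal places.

-0.9201

x̄ = (15.5 + 18.5 + 14.5 + 8.8 + 13.9 + 19.4 + 16.3 + 17.1) / 8 = 15.5000
deviations (xᵢ − x̄): 0.0000, 3.0000, -1.0000, -6.7000, -1.6000, 3.9000, 0.8000, 1.6000
Σ(xᵢ − x̄)² = 75.8600 ⇒ m₂ = 75.8600/8 = 9.48250
Σ(xᵢ − x̄)³ = -214.9320 ⇒ m₃ = -214.9320/8 = -26.86650
m₂^(3/2) = 9.48250^(1.5) = 29.20010
g1 = m₃ / m₂^(3/2) = -26.86650 / 29.20010 ≈ -0.9201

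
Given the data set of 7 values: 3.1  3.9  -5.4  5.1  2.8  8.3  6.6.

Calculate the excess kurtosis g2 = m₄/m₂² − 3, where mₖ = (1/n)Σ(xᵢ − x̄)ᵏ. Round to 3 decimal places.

0.623

x̄ = 3.4857
Σ(xᵢ − x̄)² = 115.2286 ⇒ m₂ = 16.46122
Σ(xᵢ − x̄)⁴ = 6872.3562 ⇒ m₄ = 981.76517
m₂² = 270.97191
g2 = m₄/m₂² − 3 = 3.62313 − 3 ≈ 0.623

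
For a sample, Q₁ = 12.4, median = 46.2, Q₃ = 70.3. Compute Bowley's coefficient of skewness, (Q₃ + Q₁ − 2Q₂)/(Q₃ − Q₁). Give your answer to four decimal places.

-0.1675

numerator: Q₃ + Q₁ − 2Q₂ = 70.3 + 12.4 − 2×46.2 = -9.7000
denominator: Q₃ − Q₁ = 70.3 − 12.4 = 57.9000
Bowley skewness = -9.7000 / 57.9000 ≈ -0.1675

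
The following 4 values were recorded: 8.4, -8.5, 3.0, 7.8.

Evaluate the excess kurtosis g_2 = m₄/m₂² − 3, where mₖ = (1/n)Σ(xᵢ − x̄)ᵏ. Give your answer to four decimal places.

-0.9497

x̄ = 2.6750
Σ(xᵢ − x̄)² = 184.0275 ⇒ m₂ = 46.00688
Σ(xᵢ − x̄)⁴ = 17359.3063 ⇒ m₄ = 4339.82658
m₂² = 2116.63255
g_2 = m₄/m₂² − 3 = 2.05034 − 3 ≈ -0.9497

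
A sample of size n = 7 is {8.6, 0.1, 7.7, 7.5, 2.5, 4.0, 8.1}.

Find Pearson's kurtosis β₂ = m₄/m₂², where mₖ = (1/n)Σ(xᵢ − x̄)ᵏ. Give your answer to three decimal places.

x̄ = 5.5000
Σ(xᵢ − x̄)² = 65.6200 ⇒ m₂ = 9.37429
Σ(xᵢ − x̄)⁴ = 1113.8434 ⇒ m₄ = 159.12049
m₂² = 87.87723
β₂ = m₄/m₂² = 159.12049 / 87.87723 ≈ 1.811

1.811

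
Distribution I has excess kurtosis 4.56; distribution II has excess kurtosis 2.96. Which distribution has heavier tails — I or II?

Higher excess kurtosis ⇒ heavier tails relative to the normal distribution.
4.56 vs 2.96: the larger is 4.56, so I has heavier tails.

I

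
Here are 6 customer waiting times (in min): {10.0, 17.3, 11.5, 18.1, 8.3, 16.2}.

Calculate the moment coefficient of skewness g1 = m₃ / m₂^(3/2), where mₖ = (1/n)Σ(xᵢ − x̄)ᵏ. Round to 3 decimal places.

x̄ = (10.0 + 17.3 + 11.5 + 18.1 + 8.3 + 16.2) / 6 = 13.5667
deviations (xᵢ − x̄): -3.5667, 3.7333, -2.0667, 4.5333, -5.2667, 2.6333
Σ(xᵢ − x̄)² = 86.1533 ⇒ m₂ = 86.1533/6 = 14.35889
Σ(xᵢ − x̄)³ = -36.8244 ⇒ m₃ = -36.8244/6 = -6.13741
m₂^(3/2) = 14.35889^(1.5) = 54.41032
g1 = m₃ / m₂^(3/2) = -6.13741 / 54.41032 ≈ -0.113

-0.113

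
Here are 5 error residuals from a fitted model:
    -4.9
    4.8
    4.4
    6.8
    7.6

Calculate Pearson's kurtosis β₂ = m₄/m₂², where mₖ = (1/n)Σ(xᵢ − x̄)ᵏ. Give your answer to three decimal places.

2.914

x̄ = 3.7400
Σ(xᵢ − x̄)² = 100.4720 ⇒ m₂ = 20.09440
Σ(xᵢ − x̄)⁴ = 5883.6901 ⇒ m₄ = 1176.73802
m₂² = 403.78491
β₂ = m₄/m₂² = 1176.73802 / 403.78491 ≈ 2.914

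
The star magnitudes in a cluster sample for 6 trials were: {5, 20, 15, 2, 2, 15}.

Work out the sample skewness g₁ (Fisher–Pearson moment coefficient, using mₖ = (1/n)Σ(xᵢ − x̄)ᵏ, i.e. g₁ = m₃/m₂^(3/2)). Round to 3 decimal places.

x̄ = (5 + 20 + 15 + 2 + 2 + 15) / 6 = 9.8333
deviations (xᵢ − x̄): -4.8333, 10.1667, 5.1667, -7.8333, -7.8333, 5.1667
Σ(xᵢ − x̄)² = 302.8333 ⇒ m₂ = 302.8333/6 = 50.47222
Σ(xᵢ − x̄)³ = 252.4444 ⇒ m₃ = 252.4444/6 = 42.07407
m₂^(3/2) = 50.47222^(1.5) = 358.57387
g₁ = m₃ / m₂^(3/2) = 42.07407 / 358.57387 ≈ 0.117

0.117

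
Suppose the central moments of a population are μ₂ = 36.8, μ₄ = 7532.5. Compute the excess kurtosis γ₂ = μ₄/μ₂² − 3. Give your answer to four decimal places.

2.5622

μ₂² = 36.8² = 1354.24000
μ₄/μ₂² = 7532.5 / 1354.24000 = 5.56216
γ₂ = 5.56216 − 3 ≈ 2.5622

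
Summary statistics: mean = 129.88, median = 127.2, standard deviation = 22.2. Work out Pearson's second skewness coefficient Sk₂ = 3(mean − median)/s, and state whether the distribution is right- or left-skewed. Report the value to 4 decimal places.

Sk₂ = 3(129.88 − 127.2) / 22.2 = 3 × 2.6800 / 22.2
    = 8.0400 / 22.2 ≈ 0.3622
Sk₂ > 0 ⇒ mean > median ⇒ right-skewed (positive skew).

0.3622, right-skewed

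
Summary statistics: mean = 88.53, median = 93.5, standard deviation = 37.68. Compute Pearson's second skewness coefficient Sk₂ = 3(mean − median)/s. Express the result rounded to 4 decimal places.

-0.3957

Sk₂ = 3(88.53 − 93.5) / 37.68 = 3 × -4.9700 / 37.68
    = -14.9100 / 37.68 ≈ -0.3957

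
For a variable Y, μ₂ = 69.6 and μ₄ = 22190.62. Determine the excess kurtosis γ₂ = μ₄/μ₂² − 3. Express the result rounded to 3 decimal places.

1.581

μ₂² = 69.6² = 4844.16000
μ₄/μ₂² = 22190.62 / 4844.16000 = 4.58090
γ₂ = 4.58090 − 3 ≈ 1.581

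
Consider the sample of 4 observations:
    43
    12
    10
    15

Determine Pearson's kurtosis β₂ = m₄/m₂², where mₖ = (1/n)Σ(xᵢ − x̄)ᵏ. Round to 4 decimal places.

2.2855

x̄ = 20.0000
Σ(xᵢ − x̄)² = 718.0000 ⇒ m₂ = 179.50000
Σ(xᵢ − x̄)⁴ = 294562.0000 ⇒ m₄ = 73640.50000
m₂² = 32220.25000
β₂ = m₄/m₂² = 73640.50000 / 32220.25000 ≈ 2.2855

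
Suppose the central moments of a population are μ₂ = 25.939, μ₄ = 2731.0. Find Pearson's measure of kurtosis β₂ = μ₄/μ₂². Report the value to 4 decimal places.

μ₂² = 25.939² = 672.83172
μ₄/μ₂² = 2731.0 / 672.83172 = 4.05896
β₂ ≈ 4.0590

4.0590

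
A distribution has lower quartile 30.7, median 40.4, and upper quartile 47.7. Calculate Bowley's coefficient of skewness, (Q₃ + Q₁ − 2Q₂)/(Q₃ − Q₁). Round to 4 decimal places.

-0.1412

numerator: Q₃ + Q₁ − 2Q₂ = 47.7 + 30.7 − 2×40.4 = -2.4000
denominator: Q₃ − Q₁ = 47.7 − 30.7 = 17.0000
Bowley skewness = -2.4000 / 17.0000 ≈ -0.1412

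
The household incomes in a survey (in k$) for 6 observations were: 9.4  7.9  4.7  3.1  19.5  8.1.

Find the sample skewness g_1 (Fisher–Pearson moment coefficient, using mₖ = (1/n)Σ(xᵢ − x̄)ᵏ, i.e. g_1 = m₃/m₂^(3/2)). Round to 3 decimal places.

1.126

x̄ = (9.4 + 7.9 + 4.7 + 3.1 + 19.5 + 8.1) / 6 = 8.7833
deviations (xᵢ − x̄): 0.6167, -0.8833, -4.0833, -5.6833, 10.7167, -0.6833
Σ(xᵢ − x̄)² = 165.4483 ⇒ m₂ = 165.4483/6 = 27.57472
Σ(xᵢ − x̄)³ = 978.3454 ⇒ m₃ = 978.3454/6 = 163.05757
m₂^(3/2) = 27.57472^(1.5) = 144.79939
g_1 = m₃ / m₂^(3/2) = 163.05757 / 144.79939 ≈ 1.126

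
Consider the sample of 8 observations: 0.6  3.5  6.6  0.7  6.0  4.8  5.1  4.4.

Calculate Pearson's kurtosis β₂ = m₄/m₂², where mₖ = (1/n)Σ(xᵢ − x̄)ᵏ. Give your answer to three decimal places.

1.966

x̄ = 3.9625
Σ(xᵢ − x̄)² = 35.4587 ⇒ m₂ = 4.43234
Σ(xᵢ − x̄)⁴ = 309.0019 ⇒ m₄ = 38.62524
m₂² = 19.64567
β₂ = m₄/m₂² = 38.62524 / 19.64567 ≈ 1.966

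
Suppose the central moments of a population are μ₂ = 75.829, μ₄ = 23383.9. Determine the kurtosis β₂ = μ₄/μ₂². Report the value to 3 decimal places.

μ₂² = 75.829² = 5750.03724
μ₄/μ₂² = 23383.9 / 5750.03724 = 4.06674
β₂ ≈ 4.067

4.067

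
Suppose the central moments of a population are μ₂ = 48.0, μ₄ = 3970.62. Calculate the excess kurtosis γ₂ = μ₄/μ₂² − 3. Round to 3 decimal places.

μ₂² = 48.0² = 2304.00000
μ₄/μ₂² = 3970.62 / 2304.00000 = 1.72336
γ₂ = 1.72336 − 3 ≈ -1.277

-1.277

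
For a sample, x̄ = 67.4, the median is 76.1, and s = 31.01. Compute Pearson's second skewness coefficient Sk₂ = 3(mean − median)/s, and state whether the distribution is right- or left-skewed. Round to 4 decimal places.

Sk₂ = 3(67.4 − 76.1) / 31.01 = 3 × -8.7000 / 31.01
    = -26.1000 / 31.01 ≈ -0.8417
Sk₂ < 0 ⇒ mean < median ⇒ left-skewed (negative skew).

-0.8417, left-skewed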